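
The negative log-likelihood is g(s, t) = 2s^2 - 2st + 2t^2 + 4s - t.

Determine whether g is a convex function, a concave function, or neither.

g is quadratic, so its Hessian is the constant matrix H = [[4, -2], [-2, 4]].
det(H) = 12, tr(H) = 8.
det(H) > 0 and tr(H) > 0, so H is positive definite everywhere: convex.

convex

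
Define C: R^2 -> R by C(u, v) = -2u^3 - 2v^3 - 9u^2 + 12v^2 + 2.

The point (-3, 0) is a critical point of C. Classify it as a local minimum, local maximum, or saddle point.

The mixed partial ∂²C/∂u∂v is 0, so the Hessian at any point is diag(C_uu, C_vv) = diag(-6(2u + 3), 12(-v + 2)).
At (-3, 0): H = diag(18, 24).
Both eigenvalues are positive, so H is positive definite: a local minimum.

local minimum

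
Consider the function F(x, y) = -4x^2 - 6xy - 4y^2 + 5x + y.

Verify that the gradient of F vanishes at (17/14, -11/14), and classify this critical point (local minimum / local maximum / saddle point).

local maximum

∇F = (-8x - 6y + 5, -6x - 8y + 1); substituting (17/14, -11/14) gives ∇F = (0, 0), so (17/14, -11/14) is indeed a critical point.
The Hessian of F is constant: H = [[-8, -6], [-6, -8]].
det(H) = (-8)·(-8) − (-6)² = 28.
det(H) > 0 and tr(H) = -16 < 0, so H is negative definite and the point is a local maximum.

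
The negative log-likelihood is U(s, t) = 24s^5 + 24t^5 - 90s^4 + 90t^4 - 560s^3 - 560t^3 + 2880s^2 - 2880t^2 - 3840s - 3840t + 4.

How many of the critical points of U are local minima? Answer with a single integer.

4

U separates as a function of s plus a function of t, so ∇U=0 decouples.
∂U/∂s = 120(s - 4)(s - 2)(s - 1)(s + 4) = 0 at s ∈ {-4, 1, 2, 4}; ∂U/∂t = 120(t - 4)(t + 1)(t + 2)(t + 4) = 0 at t ∈ {-4, -2, -1, 4}.
The Hessian is diagonal: diag(U_ss, U_tt). Second derivatives: U_ss(-4)=-28800, U_ss(1)=1800, U_ss(2)=-1440, U_ss(4)=5760; U_tt(-4)=-5760, U_tt(-2)=1440, U_tt(-1)=-1800, U_tt(4)=28800.
Local minima occur where both diagonal entries positive: (1, -2), (1, 4), (4, -2), (4, 4). Count: 4.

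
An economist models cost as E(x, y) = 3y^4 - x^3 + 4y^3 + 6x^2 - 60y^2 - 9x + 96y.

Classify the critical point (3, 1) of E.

local maximum

The mixed partial ∂²E/∂x∂y is 0, so the Hessian at any point is diag(E_xx, E_yy) = diag(6(-x + 2), 12(3y^2 + 2y - 10)).
At (3, 1): H = diag(-6, -60).
Both eigenvalues are negative, so H is negative definite: a local maximum.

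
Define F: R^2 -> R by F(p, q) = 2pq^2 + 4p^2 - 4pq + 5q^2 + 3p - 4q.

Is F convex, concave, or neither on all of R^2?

neither

The term 2pq^2 is cubic, so the Hessian is not constant.
∂²F/∂q² = 4p + 10, which takes both signs as p varies (negative for sufficiently negative p). A diagonal entry of the Hessian changing sign means the Hessian is neither positive- nor negative-semidefinite on all of R^2.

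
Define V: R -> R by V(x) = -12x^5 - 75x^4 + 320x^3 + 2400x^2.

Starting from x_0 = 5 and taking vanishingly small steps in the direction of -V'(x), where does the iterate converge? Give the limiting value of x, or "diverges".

V'(x) = -60x(x - 4)(x + 4)(x + 5), so V'(5) = -27000.
Gradient descent moves in the -V' direction, i.e. x is increasing.
There is no critical point above x=5, and V' keeps the same sign, so the iterate runs off to +∞.

diverges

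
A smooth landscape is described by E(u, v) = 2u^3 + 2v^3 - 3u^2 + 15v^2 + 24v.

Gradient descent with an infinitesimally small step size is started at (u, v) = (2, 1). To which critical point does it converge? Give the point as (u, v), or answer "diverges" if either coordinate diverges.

E is separable, so gradient descent decouples: u follows -∂E/∂u, v follows -∂E/∂v.
∂E/∂u = 6u(u - 1); at u=2 this is 12, so u decreases.
∂E/∂v = 6(v + 1)(v + 4); at v=1 this is 60, so v decreases.
u converges to its nearest critical value 1 (a local min of the u-part); v converges to -1. The iterate converges to (1, -1).

(1, -1)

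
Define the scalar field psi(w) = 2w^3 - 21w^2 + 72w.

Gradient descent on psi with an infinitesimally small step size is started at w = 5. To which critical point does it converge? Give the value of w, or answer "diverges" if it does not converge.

psi'(w) = 6(w - 4)(w - 3), so psi'(5) = 12.
Gradient descent moves in the -psi' direction, i.e. w is decreasing.
The nearest critical point in that direction is w = 4, where psi'' = 6 > 0 (a local minimum). The iterate converges there.

4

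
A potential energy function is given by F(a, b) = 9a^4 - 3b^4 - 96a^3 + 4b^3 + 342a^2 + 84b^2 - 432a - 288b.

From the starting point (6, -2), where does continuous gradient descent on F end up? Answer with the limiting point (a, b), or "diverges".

(4, 2)

F is separable, so gradient descent decouples: a follows -∂F/∂a, b follows -∂F/∂b.
∂F/∂a = 36(a - 4)(a - 3)(a - 1); at a=6 this is 1080, so a decreases.
∂F/∂b = -12(b - 3)(b - 2)(b + 4); at b=-2 this is -480, so b increases.
a converges to its nearest critical value 4 (a local min of the a-part); b converges to 2. The iterate converges to (4, 2).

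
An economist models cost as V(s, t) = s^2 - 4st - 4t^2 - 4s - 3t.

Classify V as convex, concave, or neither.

V is quadratic, so its Hessian is the constant matrix H = [[2, -4], [-4, -8]].
det(H) = -32, tr(H) = -6.
det(H) < 0, so H is indefinite: neither convex nor concave.

neither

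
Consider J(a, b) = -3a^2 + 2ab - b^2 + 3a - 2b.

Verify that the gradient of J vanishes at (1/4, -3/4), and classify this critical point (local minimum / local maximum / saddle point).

local maximum

∇J = (-6a + 2b + 3, 2a - 2b - 2); substituting (1/4, -3/4) gives ∇J = (0, 0), so (1/4, -3/4) is indeed a critical point.
The Hessian of J is constant: H = [[-6, 2], [2, -2]].
det(H) = (-6)·(-2) − 2² = 8.
det(H) > 0 and tr(H) = -8 < 0, so H is negative definite and the point is a local maximum.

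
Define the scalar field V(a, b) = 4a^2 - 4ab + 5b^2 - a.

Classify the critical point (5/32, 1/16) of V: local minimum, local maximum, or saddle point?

local minimum

The Hessian of V is constant: H = [[8, -4], [-4, 10]].
det(H) = 8·10 − (-4)² = 64.
det(H) > 0 and tr(H) = 18 > 0, so H is positive definite and the point is a local minimum.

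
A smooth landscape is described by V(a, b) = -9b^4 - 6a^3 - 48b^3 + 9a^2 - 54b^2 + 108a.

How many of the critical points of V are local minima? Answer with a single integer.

V separates as a function of a plus a function of b, so ∇V=0 decouples.
∂V/∂a = -18(a - 3)(a + 2) = 0 at a ∈ {-2, 3}; ∂V/∂b = -36b(b + 1)(b + 3) = 0 at b ∈ {-3, -1, 0}.
The Hessian is diagonal: diag(V_aa, V_bb). Second derivatives: V_aa(-2)=90, V_aa(3)=-90; V_bb(-3)=-216, V_bb(-1)=72, V_bb(0)=-108.
Local minima occur where both diagonal entries positive: (-2, -1). Count: 1.

1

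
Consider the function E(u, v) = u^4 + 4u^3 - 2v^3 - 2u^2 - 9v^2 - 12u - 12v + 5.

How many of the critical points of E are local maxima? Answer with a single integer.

1

E separates as a function of u plus a function of v, so ∇E=0 decouples.
∂E/∂u = 4(u - 1)(u + 1)(u + 3) = 0 at u ∈ {-3, -1, 1}; ∂E/∂v = -6(v + 1)(v + 2) = 0 at v ∈ {-2, -1}.
The Hessian is diagonal: diag(E_uu, E_vv). Second derivatives: E_uu(-3)=32, E_uu(-1)=-16, E_uu(1)=32; E_vv(-2)=6, E_vv(-1)=-6.
Local maxima occur where both diagonal entries negative: (-1, -1). Count: 1.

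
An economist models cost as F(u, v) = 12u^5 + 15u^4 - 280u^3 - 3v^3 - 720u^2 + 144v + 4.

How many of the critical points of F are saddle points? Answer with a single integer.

F separates as a function of u plus a function of v, so ∇F=0 decouples.
∂F/∂u = 60u(u - 4)(u + 2)(u + 3) = 0 at u ∈ {-3, -2, 0, 4}; ∂F/∂v = -9(v - 4)(v + 4) = 0 at v ∈ {-4, 4}.
The Hessian is diagonal: diag(F_uu, F_vv). Second derivatives: F_uu(-3)=-1260, F_uu(-2)=720, F_uu(0)=-1440, F_uu(4)=10080; F_vv(-4)=72, F_vv(4)=-72.
Saddle points occur where the two diagonal entries have opposite signs: (-3, -4), (-2, 4), (0, -4), (4, 4). Count: 4.

4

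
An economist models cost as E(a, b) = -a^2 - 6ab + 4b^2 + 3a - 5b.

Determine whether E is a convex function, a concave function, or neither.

E is quadratic, so its Hessian is the constant matrix H = [[-2, -6], [-6, 8]].
det(H) = -52, tr(H) = 6.
det(H) < 0, so H is indefinite: neither convex nor concave.

neither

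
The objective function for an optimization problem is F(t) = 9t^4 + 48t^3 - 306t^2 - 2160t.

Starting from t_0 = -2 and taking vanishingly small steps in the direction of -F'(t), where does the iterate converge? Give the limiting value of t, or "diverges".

4

F'(t) = 36(t - 4)(t + 3)(t + 5), so F'(-2) = -648.
Gradient descent moves in the -F' direction, i.e. t is increasing.
The nearest critical point in that direction is t = 4, where F'' = 2268 > 0 (a local minimum). The iterate converges there.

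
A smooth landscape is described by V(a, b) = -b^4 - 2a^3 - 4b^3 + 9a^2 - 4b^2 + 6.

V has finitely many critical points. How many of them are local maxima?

V separates as a function of a plus a function of b, so ∇V=0 decouples.
∂V/∂a = -6a(a - 3) = 0 at a ∈ {0, 3}; ∂V/∂b = -4b(b + 1)(b + 2) = 0 at b ∈ {-2, -1, 0}.
The Hessian is diagonal: diag(V_aa, V_bb). Second derivatives: V_aa(0)=18, V_aa(3)=-18; V_bb(-2)=-8, V_bb(-1)=4, V_bb(0)=-8.
Local maxima occur where both diagonal entries negative: (3, -2), (3, 0). Count: 2.

2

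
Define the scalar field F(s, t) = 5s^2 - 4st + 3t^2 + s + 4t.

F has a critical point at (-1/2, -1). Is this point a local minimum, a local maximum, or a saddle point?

The Hessian of F is constant: H = [[10, -4], [-4, 6]].
det(H) = 10·6 − (-4)² = 44.
det(H) > 0 and tr(H) = 16 > 0, so H is positive definite and the point is a local minimum.

local minimum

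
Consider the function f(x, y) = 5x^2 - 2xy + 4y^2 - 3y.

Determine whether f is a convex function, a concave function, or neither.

f is quadratic, so its Hessian is the constant matrix H = [[10, -2], [-2, 8]].
det(H) = 76, tr(H) = 18.
det(H) > 0 and tr(H) > 0, so H is positive definite everywhere: convex.

convex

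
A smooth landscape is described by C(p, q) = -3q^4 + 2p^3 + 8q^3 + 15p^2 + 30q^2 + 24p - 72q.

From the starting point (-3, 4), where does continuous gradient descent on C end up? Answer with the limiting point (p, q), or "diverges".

diverges

C is separable, so gradient descent decouples: p follows -∂C/∂p, q follows -∂C/∂q.
∂C/∂p = 6(p + 1)(p + 4); at p=-3 this is -12, so p increases.
∂C/∂q = -12(q - 3)(q - 1)(q + 2); at q=4 this is -216, so q increases.
The q-coordinate has no critical point in that direction and runs off to infinity.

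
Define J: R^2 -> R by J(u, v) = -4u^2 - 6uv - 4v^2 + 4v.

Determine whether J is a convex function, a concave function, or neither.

J is quadratic, so its Hessian is the constant matrix H = [[-8, -6], [-6, -8]].
det(H) = 28, tr(H) = -16.
det(H) > 0 and tr(H) < 0, so H is negative definite everywhere: concave.

concave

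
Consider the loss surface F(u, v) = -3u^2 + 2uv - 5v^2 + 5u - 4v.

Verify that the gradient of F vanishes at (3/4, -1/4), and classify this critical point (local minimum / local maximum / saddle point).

∇F = (-6u + 2v + 5, 2u - 10v - 4); substituting (3/4, -1/4) gives ∇F = (0, 0), so (3/4, -1/4) is indeed a critical point.
The Hessian of F is constant: H = [[-6, 2], [2, -10]].
det(H) = (-6)·(-10) − 2² = 56.
det(H) > 0 and tr(H) = -16 < 0, so H is negative definite and the point is a local maximum.

local maximum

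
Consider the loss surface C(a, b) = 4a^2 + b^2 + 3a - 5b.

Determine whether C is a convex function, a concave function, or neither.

C is quadratic, so its Hessian is the constant matrix H = [[8, 0], [0, 2]].
det(H) = 16, tr(H) = 10.
det(H) > 0 and tr(H) > 0, so H is positive definite everywhere: convex.

convex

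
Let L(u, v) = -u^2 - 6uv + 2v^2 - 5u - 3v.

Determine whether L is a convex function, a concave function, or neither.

neither

L is quadratic, so its Hessian is the constant matrix H = [[-2, -6], [-6, 4]].
det(H) = -44, tr(H) = 2.
det(H) < 0, so H is indefinite: neither convex nor concave.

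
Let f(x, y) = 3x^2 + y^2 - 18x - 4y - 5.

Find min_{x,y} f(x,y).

f(x,y) separates as P(x) + Q(y) − 5, so its minimum is min P + min Q − 5.
P'(x) = 6x - 18 vanishes at x ∈ {3}; Q'(y) = 2y - 4 vanishes at y ∈ {2}.
Local minima of P (where P''>0): P(3)=-27. Local minima of Q: Q(2)=-4.
So the global minimum of f is P(3) + Q(2) − 5 = -27 − 4 − 5 = -36, attained at (3, 2).

-36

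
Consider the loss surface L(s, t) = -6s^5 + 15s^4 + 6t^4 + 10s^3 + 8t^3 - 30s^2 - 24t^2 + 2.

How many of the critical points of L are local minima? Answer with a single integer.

4

L separates as a function of s plus a function of t, so ∇L=0 decouples.
∂L/∂s = -30s(s - 2)(s - 1)(s + 1) = 0 at s ∈ {-1, 0, 1, 2}; ∂L/∂t = 24t(t - 1)(t + 2) = 0 at t ∈ {-2, 0, 1}.
The Hessian is diagonal: diag(L_ss, L_tt). Second derivatives: L_ss(-1)=180, L_ss(0)=-60, L_ss(1)=60, L_ss(2)=-180; L_tt(-2)=144, L_tt(0)=-48, L_tt(1)=72.
Local minima occur where both diagonal entries positive: (-1, -2), (-1, 1), (1, -2), (1, 1). Count: 4.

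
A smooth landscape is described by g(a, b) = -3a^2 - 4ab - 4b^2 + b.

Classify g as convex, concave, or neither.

concave

g is quadratic, so its Hessian is the constant matrix H = [[-6, -4], [-4, -8]].
det(H) = 32, tr(H) = -14.
det(H) > 0 and tr(H) < 0, so H is negative definite everywhere: concave.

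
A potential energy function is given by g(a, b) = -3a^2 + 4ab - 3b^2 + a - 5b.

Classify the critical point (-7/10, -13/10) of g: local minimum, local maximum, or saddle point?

local maximum

The Hessian of g is constant: H = [[-6, 4], [4, -6]].
det(H) = (-6)·(-6) − 4² = 20.
det(H) > 0 and tr(H) = -12 < 0, so H is negative definite and the point is a local maximum.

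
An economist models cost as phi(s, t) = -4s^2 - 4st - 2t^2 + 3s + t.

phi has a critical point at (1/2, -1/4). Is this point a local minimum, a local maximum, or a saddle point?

local maximum

The Hessian of phi is constant: H = [[-8, -4], [-4, -4]].
det(H) = (-8)·(-4) − (-4)² = 16.
det(H) > 0 and tr(H) = -12 < 0, so H is negative definite and the point is a local maximum.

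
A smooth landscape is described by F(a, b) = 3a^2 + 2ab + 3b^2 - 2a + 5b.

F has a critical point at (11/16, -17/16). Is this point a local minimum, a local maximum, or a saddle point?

The Hessian of F is constant: H = [[6, 2], [2, 6]].
det(H) = 6·6 − 2² = 32.
det(H) > 0 and tr(H) = 12 > 0, so H is positive definite and the point is a local minimum.

local minimum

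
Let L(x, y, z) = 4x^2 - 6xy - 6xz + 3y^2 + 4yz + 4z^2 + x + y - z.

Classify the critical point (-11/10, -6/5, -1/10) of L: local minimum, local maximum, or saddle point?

local minimum

The Hessian is constant: H = [[8, -6, -6], [-6, 6, 4], [-6, 4, 8]].
Leading principal minors: Δ₁ = 8, Δ₂ = 12, Δ₃ = 40.
All leading minors are positive, so H is positive definite: a local minimum.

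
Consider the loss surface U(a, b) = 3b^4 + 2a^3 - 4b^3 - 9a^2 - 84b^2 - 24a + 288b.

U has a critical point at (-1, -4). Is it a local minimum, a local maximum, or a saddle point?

saddle point

The mixed partial ∂²U/∂a∂b is 0, so the Hessian at any point is diag(U_aa, U_bb) = diag(6(2a - 3), 12(3b^2 - 2b - 14)).
At (-1, -4): H = diag(-30, 504).
The eigenvalues have opposite signs, so H is indefinite: a saddle point.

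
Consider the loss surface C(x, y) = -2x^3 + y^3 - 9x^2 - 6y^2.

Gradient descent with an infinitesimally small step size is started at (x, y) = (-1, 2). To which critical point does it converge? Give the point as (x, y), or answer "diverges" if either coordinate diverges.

C is separable, so gradient descent decouples: x follows -∂C/∂x, y follows -∂C/∂y.
∂C/∂x = -6x(x + 3); at x=-1 this is 12, so x decreases.
∂C/∂y = 3y(y - 4); at y=2 this is -12, so y increases.
x converges to its nearest critical value -3 (a local min of the x-part); y converges to 4. The iterate converges to (-3, 4).

(-3, 4)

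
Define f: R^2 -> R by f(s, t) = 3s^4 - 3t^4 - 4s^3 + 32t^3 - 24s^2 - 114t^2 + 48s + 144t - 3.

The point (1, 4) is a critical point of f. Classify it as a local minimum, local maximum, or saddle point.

The mixed partial ∂²f/∂s∂t is 0, so the Hessian at any point is diag(f_ss, f_tt) = diag(12(3s^2 - 2s - 4), 12(-3t^2 + 16t - 19)).
At (1, 4): H = diag(-36, -36).
Both eigenvalues are negative, so H is negative definite: a local maximum.

local maximum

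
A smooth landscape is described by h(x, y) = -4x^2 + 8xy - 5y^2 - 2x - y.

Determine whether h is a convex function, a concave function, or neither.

h is quadratic, so its Hessian is the constant matrix H = [[-8, 8], [8, -10]].
det(H) = 16, tr(H) = -18.
det(H) > 0 and tr(H) < 0, so H is negative definite everywhere: concave.

concave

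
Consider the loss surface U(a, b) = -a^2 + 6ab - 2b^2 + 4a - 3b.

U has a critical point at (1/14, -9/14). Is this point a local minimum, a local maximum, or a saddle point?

saddle point

The Hessian of U is constant: H = [[-2, 6], [6, -4]].
det(H) = (-2)·(-4) − 6² = -28.
Since det(H) < 0, H is indefinite and the critical point is a saddle point.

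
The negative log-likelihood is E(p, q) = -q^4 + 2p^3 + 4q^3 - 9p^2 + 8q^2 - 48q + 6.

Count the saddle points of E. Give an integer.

3

E separates as a function of p plus a function of q, so ∇E=0 decouples.
∂E/∂p = 6p(p - 3) = 0 at p ∈ {0, 3}; ∂E/∂q = -4(q - 3)(q - 2)(q + 2) = 0 at q ∈ {-2, 2, 3}.
The Hessian is diagonal: diag(E_pp, E_qq). Second derivatives: E_pp(0)=-18, E_pp(3)=18; E_qq(-2)=-80, E_qq(2)=16, E_qq(3)=-20.
Saddle points occur where the two diagonal entries have opposite signs: (0, 2), (3, -2), (3, 3). Count: 3.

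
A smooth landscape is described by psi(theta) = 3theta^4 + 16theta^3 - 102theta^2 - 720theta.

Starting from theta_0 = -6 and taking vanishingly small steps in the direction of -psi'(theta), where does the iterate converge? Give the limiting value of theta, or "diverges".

-5

psi'(theta) = 12(theta - 4)(theta + 3)(theta + 5), so psi'(-6) = -360.
Gradient descent moves in the -psi' direction, i.e. theta is increasing.
The nearest critical point in that direction is theta = -5, where psi'' = 216 > 0 (a local minimum). The iterate converges there.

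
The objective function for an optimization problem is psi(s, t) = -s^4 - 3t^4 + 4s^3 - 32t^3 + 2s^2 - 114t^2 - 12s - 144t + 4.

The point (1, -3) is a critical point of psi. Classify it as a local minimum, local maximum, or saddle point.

local minimum

The mixed partial ∂²psi/∂s∂t is 0, so the Hessian at any point is diag(psi_ss, psi_tt) = diag(4(-3s^2 + 6s + 1), -12(3t^2 + 16t + 19)).
At (1, -3): H = diag(16, 24).
Both eigenvalues are positive, so H is positive definite: a local minimum.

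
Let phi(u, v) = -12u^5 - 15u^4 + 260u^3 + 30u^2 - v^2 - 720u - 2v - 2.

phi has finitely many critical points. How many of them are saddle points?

phi separates as a function of u plus a function of v, so ∇phi=0 decouples.
∂phi/∂u = -60(u - 3)(u - 1)(u + 1)(u + 4) = 0 at u ∈ {-4, -1, 1, 3}; ∂phi/∂v = -2(v + 1) = 0 at v ∈ {-1}.
The Hessian is diagonal: diag(phi_uu, phi_vv). Second derivatives: phi_uu(-4)=6300, phi_uu(-1)=-1440, phi_uu(1)=1200, phi_uu(3)=-3360; phi_vv(-1)=-2.
Saddle points occur where the two diagonal entries have opposite signs: (-4, -1), (1, -1). Count: 2.

2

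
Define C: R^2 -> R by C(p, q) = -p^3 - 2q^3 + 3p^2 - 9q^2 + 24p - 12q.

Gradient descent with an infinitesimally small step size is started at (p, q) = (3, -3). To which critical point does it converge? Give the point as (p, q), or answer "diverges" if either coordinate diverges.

(-2, -2)

C is separable, so gradient descent decouples: p follows -∂C/∂p, q follows -∂C/∂q.
∂C/∂p = -3(p - 4)(p + 2); at p=3 this is 15, so p decreases.
∂C/∂q = -6(q + 1)(q + 2); at q=-3 this is -12, so q increases.
p converges to its nearest critical value -2 (a local min of the p-part); q converges to -2. The iterate converges to (-2, -2).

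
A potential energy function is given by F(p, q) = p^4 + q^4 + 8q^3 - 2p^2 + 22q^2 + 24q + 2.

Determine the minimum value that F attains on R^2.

-8

F(p,q) separates as A(p) + B(q) + 2, so its minimum is min A + min B + 2.
A'(p) = 4p(p - 1)(p + 1) vanishes at p ∈ {-1, 0, 1}; B'(q) = 4(q + 1)(q + 2)(q + 3) vanishes at q ∈ {-3, -2, -1}.
Local minima of A (where A''>0): A(-1)=-1, A(1)=-1. Local minima of B: B(-3)=-9, B(-1)=-9.
So the global minimum of F is A(-1) + B(-3) + 2 = -1 − 9 + 2 = -8, attained at (-1, -3).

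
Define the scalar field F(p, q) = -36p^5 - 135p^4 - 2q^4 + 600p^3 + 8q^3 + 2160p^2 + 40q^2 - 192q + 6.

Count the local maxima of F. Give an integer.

4

F separates as a function of p plus a function of q, so ∇F=0 decouples.
∂F/∂p = -180p(p - 3)(p + 2)(p + 4) = 0 at p ∈ {-4, -2, 0, 3}; ∂F/∂q = -8(q - 4)(q - 2)(q + 3) = 0 at q ∈ {-3, 2, 4}.
The Hessian is diagonal: diag(F_pp, F_qq). Second derivatives: F_pp(-4)=10080, F_pp(-2)=-3600, F_pp(0)=4320, F_pp(3)=-18900; F_qq(-3)=-280, F_qq(2)=80, F_qq(4)=-112.
Local maxima occur where both diagonal entries negative: (-2, -3), (-2, 4), (3, -3), (3, 4). Count: 4.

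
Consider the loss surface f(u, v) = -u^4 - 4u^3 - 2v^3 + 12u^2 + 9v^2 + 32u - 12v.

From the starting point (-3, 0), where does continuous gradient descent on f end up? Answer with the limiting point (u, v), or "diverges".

f is separable, so gradient descent decouples: u follows -∂f/∂u, v follows -∂f/∂v.
∂f/∂u = -4(u - 2)(u + 1)(u + 4); at u=-3 this is -40, so u increases.
∂f/∂v = -6(v - 2)(v - 1); at v=0 this is -12, so v increases.
u converges to its nearest critical value -1 (a local min of the u-part); v converges to 1. The iterate converges to (-1, 1).

(-1, 1)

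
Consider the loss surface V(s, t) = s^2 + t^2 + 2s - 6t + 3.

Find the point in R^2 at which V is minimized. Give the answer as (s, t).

V(s,t) separates as P(s) + Q(t) + 3, so its minimum is min P + min Q + 3.
P'(s) = 2s + 2 vanishes at s ∈ {-1}; Q'(t) = 2(t - 3) vanishes at t ∈ {3}.
Local minima of P (where P''>0): P(-1)=-1. Local minima of Q: Q(3)=-9.
So the global minimum of V is P(-1) + Q(3) + 3 = -1 − 9 + 3 = -7, attained at (-1, 3).

(-1, 3)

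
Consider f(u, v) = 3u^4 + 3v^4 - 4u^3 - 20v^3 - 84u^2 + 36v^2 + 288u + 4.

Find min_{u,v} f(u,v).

f(u,v) separates as P(u) + Q(v) + 4, so its minimum is min P + min Q + 4.
P'(u) = 12(u - 3)(u - 2)(u + 4) vanishes at u ∈ {-4, 2, 3}; Q'(v) = 12v(v - 3)(v - 2) vanishes at v ∈ {0, 2, 3}.
Local minima of P (where P''>0): P(-4)=-1472, P(3)=243. Local minima of Q: Q(0)=0, Q(3)=27.
So the global minimum of f is P(-4) + Q(0) + 4 = -1472 + 0 + 4 = -1468, attained at (-4, 0).

-1468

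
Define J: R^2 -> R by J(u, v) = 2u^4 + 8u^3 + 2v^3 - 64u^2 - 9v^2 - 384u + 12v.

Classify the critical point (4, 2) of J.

The mixed partial ∂²J/∂u∂v is 0, so the Hessian at any point is diag(J_uu, J_vv) = diag(8(3u^2 + 6u - 16), 6(2v - 3)).
At (4, 2): H = diag(448, 6).
Both eigenvalues are positive, so H is positive definite: a local minimum.

local minimum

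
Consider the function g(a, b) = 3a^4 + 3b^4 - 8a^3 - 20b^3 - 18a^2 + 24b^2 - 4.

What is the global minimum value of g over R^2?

-267

g(a,b) separates as P(a) + Q(b) − 4, so its minimum is min P + min Q − 4.
P'(a) = 12a(a - 3)(a + 1) vanishes at a ∈ {-1, 0, 3}; Q'(b) = 12b(b - 4)(b - 1) vanishes at b ∈ {0, 1, 4}.
Local minima of P (where P''>0): P(-1)=-7, P(3)=-135. Local minima of Q: Q(0)=0, Q(4)=-128.
So the global minimum of g is P(3) + Q(4) − 4 = -135 − 128 − 4 = -267, attained at (3, 4).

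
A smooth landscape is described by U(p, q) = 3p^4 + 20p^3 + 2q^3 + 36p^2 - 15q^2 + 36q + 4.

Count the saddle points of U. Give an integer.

U separates as a function of p plus a function of q, so ∇U=0 decouples.
∂U/∂p = 12p(p + 2)(p + 3) = 0 at p ∈ {-3, -2, 0}; ∂U/∂q = 6(q - 3)(q - 2) = 0 at q ∈ {2, 3}.
The Hessian is diagonal: diag(U_pp, U_qq). Second derivatives: U_pp(-3)=36, U_pp(-2)=-24, U_pp(0)=72; U_qq(2)=-6, U_qq(3)=6.
Saddle points occur where the two diagonal entries have opposite signs: (-3, 2), (-2, 3), (0, 2). Count: 3.

3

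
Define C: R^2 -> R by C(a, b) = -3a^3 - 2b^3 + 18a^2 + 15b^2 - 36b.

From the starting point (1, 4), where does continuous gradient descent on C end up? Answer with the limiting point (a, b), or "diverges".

diverges

C is separable, so gradient descent decouples: a follows -∂C/∂a, b follows -∂C/∂b.
∂C/∂a = -9a(a - 4); at a=1 this is 27, so a decreases.
∂C/∂b = -6(b - 3)(b - 2); at b=4 this is -12, so b increases.
The b-coordinate has no critical point in that direction and runs off to infinity.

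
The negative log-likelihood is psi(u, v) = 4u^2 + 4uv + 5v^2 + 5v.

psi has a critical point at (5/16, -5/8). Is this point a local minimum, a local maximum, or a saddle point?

local minimum

The Hessian of psi is constant: H = [[8, 4], [4, 10]].
det(H) = 8·10 − 4² = 64.
det(H) > 0 and tr(H) = 18 > 0, so H is positive definite and the point is a local minimum.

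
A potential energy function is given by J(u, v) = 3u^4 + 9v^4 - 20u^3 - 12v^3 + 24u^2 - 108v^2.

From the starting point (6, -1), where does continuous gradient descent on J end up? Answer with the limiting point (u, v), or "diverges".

(4, -2)

J is separable, so gradient descent decouples: u follows -∂J/∂u, v follows -∂J/∂v.
∂J/∂u = 12u(u - 4)(u - 1); at u=6 this is 720, so u decreases.
∂J/∂v = 36v(v - 3)(v + 2); at v=-1 this is 144, so v decreases.
u converges to its nearest critical value 4 (a local min of the u-part); v converges to -2. The iterate converges to (4, -2).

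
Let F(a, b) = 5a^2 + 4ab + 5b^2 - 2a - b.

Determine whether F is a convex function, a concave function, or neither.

F is quadratic, so its Hessian is the constant matrix H = [[10, 4], [4, 10]].
det(H) = 84, tr(H) = 20.
det(H) > 0 and tr(H) > 0, so H is positive definite everywhere: convex.

convex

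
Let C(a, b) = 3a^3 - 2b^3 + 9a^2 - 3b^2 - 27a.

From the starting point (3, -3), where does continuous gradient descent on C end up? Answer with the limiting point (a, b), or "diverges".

C is separable, so gradient descent decouples: a follows -∂C/∂a, b follows -∂C/∂b.
∂C/∂a = 9(a - 1)(a + 3); at a=3 this is 108, so a decreases.
∂C/∂b = -6b(b + 1); at b=-3 this is -36, so b increases.
a converges to its nearest critical value 1 (a local min of the a-part); b converges to -1. The iterate converges to (1, -1).

(1, -1)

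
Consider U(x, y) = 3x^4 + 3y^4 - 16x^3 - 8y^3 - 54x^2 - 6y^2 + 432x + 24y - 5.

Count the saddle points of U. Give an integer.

U separates as a function of x plus a function of y, so ∇U=0 decouples.
∂U/∂x = 12(x - 4)(x - 3)(x + 3) = 0 at x ∈ {-3, 3, 4}; ∂U/∂y = 12(y - 2)(y - 1)(y + 1) = 0 at y ∈ {-1, 1, 2}.
The Hessian is diagonal: diag(U_xx, U_yy). Second derivatives: U_xx(-3)=504, U_xx(3)=-72, U_xx(4)=84; U_yy(-1)=72, U_yy(1)=-24, U_yy(2)=36.
Saddle points occur where the two diagonal entries have opposite signs: (-3, 1), (3, -1), (3, 2), (4, 1). Count: 4.

4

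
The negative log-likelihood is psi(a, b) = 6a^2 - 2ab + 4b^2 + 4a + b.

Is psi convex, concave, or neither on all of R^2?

psi is quadratic, so its Hessian is the constant matrix H = [[12, -2], [-2, 8]].
det(H) = 92, tr(H) = 20.
det(H) > 0 and tr(H) > 0, so H is positive definite everywhere: convex.

convex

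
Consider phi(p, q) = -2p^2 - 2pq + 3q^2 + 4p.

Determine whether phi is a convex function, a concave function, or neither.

neither

phi is quadratic, so its Hessian is the constant matrix H = [[-4, -2], [-2, 6]].
det(H) = -28, tr(H) = 2.
det(H) < 0, so H is indefinite: neither convex nor concave.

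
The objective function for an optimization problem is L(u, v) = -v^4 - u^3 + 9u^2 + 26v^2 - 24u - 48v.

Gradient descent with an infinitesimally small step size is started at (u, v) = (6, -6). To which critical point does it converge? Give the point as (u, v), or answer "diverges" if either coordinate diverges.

L is separable, so gradient descent decouples: u follows -∂L/∂u, v follows -∂L/∂v.
∂L/∂u = -3(u - 4)(u - 2); at u=6 this is -24, so u increases.
∂L/∂v = -4(v - 3)(v - 1)(v + 4); at v=-6 this is 504, so v decreases.
The u-coordinate has no critical point in that direction and runs off to infinity.

diverges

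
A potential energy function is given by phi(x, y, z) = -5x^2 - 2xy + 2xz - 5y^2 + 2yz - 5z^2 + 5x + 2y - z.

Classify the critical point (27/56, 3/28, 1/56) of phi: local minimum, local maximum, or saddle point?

The Hessian is constant: H = [[-10, -2, 2], [-2, -10, 2], [2, 2, -10]].
Leading principal minors: Δ₁ = -10, Δ₂ = 96, Δ₃ = -896.
The minors alternate sign starting negative (−, +, −), so H is negative definite: a local maximum.

local maximum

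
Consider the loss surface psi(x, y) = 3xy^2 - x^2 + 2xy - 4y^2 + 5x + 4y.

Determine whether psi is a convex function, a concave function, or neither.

neither

The term 3xy^2 is cubic, so the Hessian is not constant.
∂²psi/∂y² = 6x - 8, which takes both signs as x varies (negative for sufficiently negative x). A diagonal entry of the Hessian changing sign means the Hessian is neither positive- nor negative-semidefinite on all of R^2.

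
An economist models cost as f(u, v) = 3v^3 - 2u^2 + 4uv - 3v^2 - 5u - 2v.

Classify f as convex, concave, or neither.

The term 3v^3 is cubic, so the Hessian is not constant.
∂²f/∂v² = 18v - 6, which takes both signs as v varies (negative for sufficiently negative v). A diagonal entry of the Hessian changing sign means the Hessian is neither positive- nor negative-semidefinite on all of R^2.

neither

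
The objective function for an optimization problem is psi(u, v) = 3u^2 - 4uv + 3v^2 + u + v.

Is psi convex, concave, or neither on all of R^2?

convex

psi is quadratic, so its Hessian is the constant matrix H = [[6, -4], [-4, 6]].
det(H) = 20, tr(H) = 12.
det(H) > 0 and tr(H) > 0, so H is positive definite everywhere: convex.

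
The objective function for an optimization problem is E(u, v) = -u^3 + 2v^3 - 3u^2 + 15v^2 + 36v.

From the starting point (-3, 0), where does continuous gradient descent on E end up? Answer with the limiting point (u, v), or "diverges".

E is separable, so gradient descent decouples: u follows -∂E/∂u, v follows -∂E/∂v.
∂E/∂u = -3u(u + 2); at u=-3 this is -9, so u increases.
∂E/∂v = 6(v + 2)(v + 3); at v=0 this is 36, so v decreases.
u converges to its nearest critical value -2 (a local min of the u-part); v converges to -2. The iterate converges to (-2, -2).

(-2, -2)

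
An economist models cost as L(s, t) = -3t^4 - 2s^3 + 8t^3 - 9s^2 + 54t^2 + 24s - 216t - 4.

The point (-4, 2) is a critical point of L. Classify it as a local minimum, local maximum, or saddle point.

local minimum

The mixed partial ∂²L/∂s∂t is 0, so the Hessian at any point is diag(L_ss, L_tt) = diag(-6(2s + 3), 12(-3t^2 + 4t + 9)).
At (-4, 2): H = diag(30, 60).
Both eigenvalues are positive, so H is positive definite: a local minimum.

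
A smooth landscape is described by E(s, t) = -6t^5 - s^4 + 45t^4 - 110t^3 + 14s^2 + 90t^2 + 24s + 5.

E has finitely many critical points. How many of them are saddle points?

E separates as a function of s plus a function of t, so ∇E=0 decouples.
∂E/∂s = -4(s - 3)(s + 1)(s + 2) = 0 at s ∈ {-2, -1, 3}; ∂E/∂t = -30t(t - 3)(t - 2)(t - 1) = 0 at t ∈ {0, 1, 2, 3}.
The Hessian is diagonal: diag(E_ss, E_tt). Second derivatives: E_ss(-2)=-20, E_ss(-1)=16, E_ss(3)=-80; E_tt(0)=180, E_tt(1)=-60, E_tt(2)=60, E_tt(3)=-180.
Saddle points occur where the two diagonal entries have opposite signs: (-2, 0), (-2, 2), (-1, 1), (-1, 3), (3, 0), (3, 2). Count: 6.

6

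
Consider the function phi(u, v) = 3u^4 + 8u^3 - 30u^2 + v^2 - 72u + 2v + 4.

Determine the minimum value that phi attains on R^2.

-149

phi(u,v) separates as P(u) + Q(v) + 4, so its minimum is min P + min Q + 4.
P'(u) = 12(u - 2)(u + 1)(u + 3) vanishes at u ∈ {-3, -1, 2}; Q'(v) = 2v + 2 vanishes at v ∈ {-1}.
Local minima of P (where P''>0): P(-3)=-27, P(2)=-152. Local minima of Q: Q(-1)=-1.
So the global minimum of phi is P(2) + Q(-1) + 4 = -152 − 1 + 4 = -149, attained at (2, -1).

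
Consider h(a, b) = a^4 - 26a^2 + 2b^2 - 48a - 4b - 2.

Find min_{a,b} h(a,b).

h(a,b) separates as P(a) + Q(b) − 2, so its minimum is min P + min Q − 2.
P'(a) = 4(a - 4)(a + 1)(a + 3) vanishes at a ∈ {-3, -1, 4}; Q'(b) = 4b - 4 vanishes at b ∈ {1}.
Local minima of P (where P''>0): P(-3)=-9, P(4)=-352. Local minima of Q: Q(1)=-2.
So the global minimum of h is P(4) + Q(1) − 2 = -352 − 2 − 2 = -356, attained at (4, 1).

-356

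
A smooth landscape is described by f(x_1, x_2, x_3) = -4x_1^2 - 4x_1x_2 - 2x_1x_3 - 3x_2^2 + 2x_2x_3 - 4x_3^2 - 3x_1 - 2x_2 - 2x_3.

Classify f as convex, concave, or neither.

concave

f is quadratic, so its Hessian is the constant matrix H = [[-8, -4, -2], [-4, -6, 2], [-2, 2, -8]].
Leading principal minors: -8, 32, -168.
Signs alternate −, +, − ⇒ H ≺ 0 ⇒ concave.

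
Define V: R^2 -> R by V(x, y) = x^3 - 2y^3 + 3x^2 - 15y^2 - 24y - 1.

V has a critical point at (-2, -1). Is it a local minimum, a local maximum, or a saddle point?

The mixed partial ∂²V/∂x∂y is 0, so the Hessian at any point is diag(V_xx, V_yy) = diag(6(x + 1), -6(2y + 5)).
At (-2, -1): H = diag(-6, -18).
Both eigenvalues are negative, so H is negative definite: a local maximum.

local maximum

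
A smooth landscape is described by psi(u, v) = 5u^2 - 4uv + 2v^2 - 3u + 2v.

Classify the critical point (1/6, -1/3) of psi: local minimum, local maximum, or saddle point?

The Hessian of psi is constant: H = [[10, -4], [-4, 4]].
det(H) = 10·4 − (-4)² = 24.
det(H) > 0 and tr(H) = 14 > 0, so H is positive definite and the point is a local minimum.

local minimum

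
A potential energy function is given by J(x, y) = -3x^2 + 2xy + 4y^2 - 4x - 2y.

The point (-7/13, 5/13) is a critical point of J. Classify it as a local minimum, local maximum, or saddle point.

saddle point

The Hessian of J is constant: H = [[-6, 2], [2, 8]].
det(H) = (-6)·8 − 2² = -52.
Since det(H) < 0, H is indefinite and the critical point is a saddle point.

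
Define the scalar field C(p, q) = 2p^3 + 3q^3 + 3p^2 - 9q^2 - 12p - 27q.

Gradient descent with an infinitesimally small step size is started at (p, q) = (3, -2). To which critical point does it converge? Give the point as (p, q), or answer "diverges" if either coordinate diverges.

diverges

C is separable, so gradient descent decouples: p follows -∂C/∂p, q follows -∂C/∂q.
∂C/∂p = 6(p - 1)(p + 2); at p=3 this is 60, so p decreases.
∂C/∂q = 9(q - 3)(q + 1); at q=-2 this is 45, so q decreases.
The q-coordinate has no critical point in that direction and runs off to infinity.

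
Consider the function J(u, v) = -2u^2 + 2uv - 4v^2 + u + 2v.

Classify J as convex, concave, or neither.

concave

J is quadratic, so its Hessian is the constant matrix H = [[-4, 2], [2, -8]].
det(H) = 28, tr(H) = -12.
det(H) > 0 and tr(H) < 0, so H is negative definite everywhere: concave.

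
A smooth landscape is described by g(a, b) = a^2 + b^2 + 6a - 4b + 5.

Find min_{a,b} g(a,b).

g(a,b) separates as P(a) + Q(b) + 5, so its minimum is min P + min Q + 5.
P'(a) = 2a + 6 vanishes at a ∈ {-3}; Q'(b) = 2b - 4 vanishes at b ∈ {2}.
Local minima of P (where P''>0): P(-3)=-9. Local minima of Q: Q(2)=-4.
So the global minimum of g is P(-3) + Q(2) + 5 = -9 − 4 + 5 = -8, attained at (-3, 2).

-8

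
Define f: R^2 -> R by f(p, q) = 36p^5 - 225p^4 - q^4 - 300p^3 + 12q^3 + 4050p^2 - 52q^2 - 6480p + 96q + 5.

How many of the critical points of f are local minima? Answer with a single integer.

f separates as a function of p plus a function of q, so ∇f=0 decouples.
∂f/∂p = 180(p - 4)(p - 3)(p - 1)(p + 3) = 0 at p ∈ {-3, 1, 3, 4}; ∂f/∂q = -4(q - 4)(q - 3)(q - 2) = 0 at q ∈ {2, 3, 4}.
The Hessian is diagonal: diag(f_pp, f_qq). Second derivatives: f_pp(-3)=-30240, f_pp(1)=4320, f_pp(3)=-2160, f_pp(4)=3780; f_qq(2)=-8, f_qq(3)=4, f_qq(4)=-8.
Local minima occur where both diagonal entries positive: (1, 3), (4, 3). Count: 2.

2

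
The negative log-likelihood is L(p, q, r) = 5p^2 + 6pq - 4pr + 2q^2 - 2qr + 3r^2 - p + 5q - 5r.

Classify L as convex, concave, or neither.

L is quadratic, so its Hessian is the constant matrix H = [[10, 6, -4], [6, 4, -2], [-4, -2, 6]].
Leading principal minors: 10, 4, 16.
All positive ⇒ H ≻ 0 ⇒ convex.

convex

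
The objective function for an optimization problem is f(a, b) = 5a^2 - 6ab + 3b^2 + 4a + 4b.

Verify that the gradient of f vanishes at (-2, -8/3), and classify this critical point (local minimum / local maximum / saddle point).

∇f = (10a - 6b + 4, -6a + 6b + 4); substituting (-2, -8/3) gives ∇f = (0, 0), so (-2, -8/3) is indeed a critical point.
The Hessian of f is constant: H = [[10, -6], [-6, 6]].
det(H) = 10·6 − (-6)² = 24.
det(H) > 0 and tr(H) = 16 > 0, so H is positive definite and the point is a local minimum.

local minimum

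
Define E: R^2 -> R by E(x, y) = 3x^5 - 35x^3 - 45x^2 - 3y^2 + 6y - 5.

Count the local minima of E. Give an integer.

E separates as a function of x plus a function of y, so ∇E=0 decouples.
∂E/∂x = 15x(x - 3)(x + 1)(x + 2) = 0 at x ∈ {-2, -1, 0, 3}; ∂E/∂y = -6(y - 1) = 0 at y ∈ {1}.
The Hessian is diagonal: diag(E_xx, E_yy). Second derivatives: E_xx(-2)=-150, E_xx(-1)=60, E_xx(0)=-90, E_xx(3)=900; E_yy(1)=-6.
Local minima occur where both diagonal entries positive: none. Count: 0.

0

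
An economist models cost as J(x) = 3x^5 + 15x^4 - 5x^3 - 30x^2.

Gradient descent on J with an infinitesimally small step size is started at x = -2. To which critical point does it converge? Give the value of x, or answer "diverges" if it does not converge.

-1

J'(x) = 15x(x - 1)(x + 1)(x + 4), so J'(-2) = -180.
Gradient descent moves in the -J' direction, i.e. x is increasing.
The nearest critical point in that direction is x = -1, where J'' = 90 > 0 (a local minimum). The iterate converges there.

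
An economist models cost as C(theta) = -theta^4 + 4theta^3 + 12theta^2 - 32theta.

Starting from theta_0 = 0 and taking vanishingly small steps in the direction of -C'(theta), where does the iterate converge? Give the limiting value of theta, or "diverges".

1

C'(theta) = -4(theta - 4)(theta - 1)(theta + 2), so C'(0) = -32.
Gradient descent moves in the -C' direction, i.e. theta is increasing.
The nearest critical point in that direction is theta = 1, where C'' = 36 > 0 (a local minimum). The iterate converges there.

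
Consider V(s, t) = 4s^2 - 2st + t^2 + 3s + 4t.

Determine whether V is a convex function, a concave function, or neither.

V is quadratic, so its Hessian is the constant matrix H = [[8, -2], [-2, 2]].
det(H) = 12, tr(H) = 10.
det(H) > 0 and tr(H) > 0, so H is positive definite everywhere: convex.

convex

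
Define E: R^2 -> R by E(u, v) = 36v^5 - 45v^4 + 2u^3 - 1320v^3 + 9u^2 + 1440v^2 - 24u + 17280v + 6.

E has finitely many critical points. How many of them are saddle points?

4

E separates as a function of u plus a function of v, so ∇E=0 decouples.
∂E/∂u = 6(u - 1)(u + 4) = 0 at u ∈ {-4, 1}; ∂E/∂v = 180(v - 4)(v - 3)(v + 2)(v + 4) = 0 at v ∈ {-4, -2, 3, 4}.
The Hessian is diagonal: diag(E_uu, E_vv). Second derivatives: E_uu(-4)=-30, E_uu(1)=30; E_vv(-4)=-20160, E_vv(-2)=10800, E_vv(3)=-6300, E_vv(4)=8640.
Saddle points occur where the two diagonal entries have opposite signs: (-4, -2), (-4, 4), (1, -4), (1, 3). Count: 4.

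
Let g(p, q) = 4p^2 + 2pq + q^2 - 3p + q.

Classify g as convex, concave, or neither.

g is quadratic, so its Hessian is the constant matrix H = [[8, 2], [2, 2]].
det(H) = 12, tr(H) = 10.
det(H) > 0 and tr(H) > 0, so H is positive definite everywhere: convex.

convex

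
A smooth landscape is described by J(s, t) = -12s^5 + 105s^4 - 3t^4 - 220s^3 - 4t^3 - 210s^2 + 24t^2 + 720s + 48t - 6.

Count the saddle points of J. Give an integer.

J separates as a function of s plus a function of t, so ∇J=0 decouples.
∂J/∂s = -60(s - 4)(s - 3)(s - 1)(s + 1) = 0 at s ∈ {-1, 1, 3, 4}; ∂J/∂t = -12(t - 2)(t + 1)(t + 2) = 0 at t ∈ {-2, -1, 2}.
The Hessian is diagonal: diag(J_ss, J_tt). Second derivatives: J_ss(-1)=2400, J_ss(1)=-720, J_ss(3)=480, J_ss(4)=-900; J_tt(-2)=-48, J_tt(-1)=36, J_tt(2)=-144.
Saddle points occur where the two diagonal entries have opposite signs: (-1, -2), (-1, 2), (1, -1), (3, -2), (3, 2), (4, -1). Count: 6.

6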